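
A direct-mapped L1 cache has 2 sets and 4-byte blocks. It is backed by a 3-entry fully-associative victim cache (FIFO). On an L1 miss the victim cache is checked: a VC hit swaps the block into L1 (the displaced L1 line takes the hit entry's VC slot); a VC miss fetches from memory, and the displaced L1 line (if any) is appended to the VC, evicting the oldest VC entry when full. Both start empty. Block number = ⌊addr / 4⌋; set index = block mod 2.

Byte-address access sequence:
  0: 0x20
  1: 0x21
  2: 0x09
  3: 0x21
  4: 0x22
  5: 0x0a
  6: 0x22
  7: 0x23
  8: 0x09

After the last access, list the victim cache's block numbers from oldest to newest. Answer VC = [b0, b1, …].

  [0] addr=0x20 blk=8 s=0: MISS | VC []
  [1] addr=0x21 blk=8 s=0: L1-HIT | VC []
  [2] addr=0x9 blk=2 s=0: MISS | VC [8]
  [3] addr=0x21 blk=8 s=0: VC-HIT | VC [2]
  [4] addr=0x22 blk=8 s=0: L1-HIT | VC [2]
  [5] addr=0xa blk=2 s=0: VC-HIT | VC [8]
  [6] addr=0x22 blk=8 s=0: VC-HIT | VC [2]
  [7] addr=0x23 blk=8 s=0: L1-HIT | VC [2]
  [8] addr=0x9 blk=2 s=0: VC-HIT | VC [8]

VC = [8]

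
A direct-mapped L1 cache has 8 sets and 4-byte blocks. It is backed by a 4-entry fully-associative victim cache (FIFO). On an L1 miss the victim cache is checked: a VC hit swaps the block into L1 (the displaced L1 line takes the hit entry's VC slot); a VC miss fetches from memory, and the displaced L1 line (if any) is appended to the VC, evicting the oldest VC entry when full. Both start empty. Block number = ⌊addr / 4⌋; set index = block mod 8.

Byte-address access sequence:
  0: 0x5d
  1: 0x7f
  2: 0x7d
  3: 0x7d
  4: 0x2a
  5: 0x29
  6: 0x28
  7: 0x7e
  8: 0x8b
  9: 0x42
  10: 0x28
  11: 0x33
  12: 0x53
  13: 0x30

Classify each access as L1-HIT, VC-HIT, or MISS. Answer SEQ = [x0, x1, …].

  [0] addr=0x5d blk=23 s=7: MISS | VC []
  [1] addr=0x7f blk=31 s=7: MISS | VC [23]
  [2] addr=0x7d blk=31 s=7: L1-HIT | VC [23]
  [3] addr=0x7d blk=31 s=7: L1-HIT | VC [23]
  [4] addr=0x2a blk=10 s=2: MISS | VC [23]
  [5] addr=0x29 blk=10 s=2: L1-HIT | VC [23]
  [6] addr=0x28 blk=10 s=2: L1-HIT | VC [23]
  [7] addr=0x7e blk=31 s=7: L1-HIT | VC [23]
  [8] addr=0x8b blk=34 s=2: MISS | VC [23, 10]
  [9] addr=0x42 blk=16 s=0: MISS | VC [23, 10]
  [10] addr=0x28 blk=10 s=2: VC-HIT | VC [23, 34]
  [11] addr=0x33 blk=12 s=4: MISS | VC [23, 34]
  [12] addr=0x53 blk=20 s=4: MISS | VC [23, 34, 12]
  [13] addr=0x30 blk=12 s=4: VC-HIT | VC [23, 34, 20]

SEQ = [MISS, MISS, L1-HIT, L1-HIT, MISS, L1-HIT, L1-HIT, L1-HIT, MISS, MISS, VC-HIT, MISS, MISS, VC-HIT]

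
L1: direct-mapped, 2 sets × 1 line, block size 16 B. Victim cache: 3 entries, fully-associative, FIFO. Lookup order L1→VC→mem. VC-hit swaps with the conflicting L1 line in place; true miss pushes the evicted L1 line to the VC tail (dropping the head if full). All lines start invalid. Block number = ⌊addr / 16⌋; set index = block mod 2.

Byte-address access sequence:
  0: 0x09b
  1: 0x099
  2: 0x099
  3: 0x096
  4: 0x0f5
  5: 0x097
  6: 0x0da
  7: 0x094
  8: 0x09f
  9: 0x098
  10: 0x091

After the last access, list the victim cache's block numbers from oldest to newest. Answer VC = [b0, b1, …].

0: 0x9b (blk 9, set 1) → MISS  vc=[]
1: 0x99 (blk 9, set 1) → L1-HIT  vc=[]
2: 0x99 (blk 9, set 1) → L1-HIT  vc=[]
3: 0x96 (blk 9, set 1) → L1-HIT  vc=[]
4: 0xf5 (blk 15, set 1) → MISS  vc=[9]
5: 0x97 (blk 9, set 1) → VC-HIT  vc=[15]
6: 0xda (blk 13, set 1) → MISS  vc=[15, 9]
7: 0x94 (blk 9, set 1) → VC-HIT  vc=[15, 13]
8: 0x9f (blk 9, set 1) → L1-HIT  vc=[15, 13]
9: 0x98 (blk 9, set 1) → L1-HIT  vc=[15, 13]
10: 0x91 (blk 9, set 1) → L1-HIT  vc=[15, 13]

VC = [15, 13]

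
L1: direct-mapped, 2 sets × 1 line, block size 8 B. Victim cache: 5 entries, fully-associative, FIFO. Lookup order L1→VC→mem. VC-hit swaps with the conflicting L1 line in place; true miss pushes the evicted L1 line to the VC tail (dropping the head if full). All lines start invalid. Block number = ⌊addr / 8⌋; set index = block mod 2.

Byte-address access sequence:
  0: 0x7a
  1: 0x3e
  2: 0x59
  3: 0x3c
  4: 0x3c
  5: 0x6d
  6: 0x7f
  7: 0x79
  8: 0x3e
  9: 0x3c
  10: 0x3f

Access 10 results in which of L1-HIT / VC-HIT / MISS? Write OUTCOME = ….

OUTCOME = L1-HIT

  [0] addr=0x7a blk=15 s=1: MISS | VC []
  [1] addr=0x3e blk=7 s=1: MISS | VC [15]
  [2] addr=0x59 blk=11 s=1: MISS | VC [15, 7]
  [3] addr=0x3c blk=7 s=1: VC-HIT | VC [15, 11]
  [4] addr=0x3c blk=7 s=1: L1-HIT | VC [15, 11]
  [5] addr=0x6d blk=13 s=1: MISS | VC [15, 11, 7]
  [6] addr=0x7f blk=15 s=1: VC-HIT | VC [13, 11, 7]
  [7] addr=0x79 blk=15 s=1: L1-HIT | VC [13, 11, 7]
  [8] addr=0x3e blk=7 s=1: VC-HIT | VC [13, 11, 15]
  [9] addr=0x3c blk=7 s=1: L1-HIT | VC [13, 11, 15]
  [10] addr=0x3f blk=7 s=1: L1-HIT | VC [13, 11, 15]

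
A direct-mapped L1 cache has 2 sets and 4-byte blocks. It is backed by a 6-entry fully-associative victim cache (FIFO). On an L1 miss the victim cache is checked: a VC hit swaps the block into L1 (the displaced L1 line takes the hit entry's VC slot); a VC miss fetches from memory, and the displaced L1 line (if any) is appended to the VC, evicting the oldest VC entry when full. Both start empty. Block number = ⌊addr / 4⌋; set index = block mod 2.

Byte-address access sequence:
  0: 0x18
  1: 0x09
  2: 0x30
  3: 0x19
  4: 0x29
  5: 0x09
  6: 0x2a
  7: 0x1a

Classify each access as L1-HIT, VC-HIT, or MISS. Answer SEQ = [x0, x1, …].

0: 0x18 (blk 6, set 0) → MISS  vc=[]
1: 0x9 (blk 2, set 0) → MISS  vc=[6]
2: 0x30 (blk 12, set 0) → MISS  vc=[6, 2]
3: 0x19 (blk 6, set 0) → VC-HIT  vc=[12, 2]
4: 0x29 (blk 10, set 0) → MISS  vc=[12, 2, 6]
5: 0x9 (blk 2, set 0) → VC-HIT  vc=[12, 10, 6]
6: 0x2a (blk 10, set 0) → VC-HIT  vc=[12, 2, 6]
7: 0x1a (blk 6, set 0) → VC-HIT  vc=[12, 2, 10]

SEQ = [MISS, MISS, MISS, VC-HIT, MISS, VC-HIT, VC-HIT, VC-HIT]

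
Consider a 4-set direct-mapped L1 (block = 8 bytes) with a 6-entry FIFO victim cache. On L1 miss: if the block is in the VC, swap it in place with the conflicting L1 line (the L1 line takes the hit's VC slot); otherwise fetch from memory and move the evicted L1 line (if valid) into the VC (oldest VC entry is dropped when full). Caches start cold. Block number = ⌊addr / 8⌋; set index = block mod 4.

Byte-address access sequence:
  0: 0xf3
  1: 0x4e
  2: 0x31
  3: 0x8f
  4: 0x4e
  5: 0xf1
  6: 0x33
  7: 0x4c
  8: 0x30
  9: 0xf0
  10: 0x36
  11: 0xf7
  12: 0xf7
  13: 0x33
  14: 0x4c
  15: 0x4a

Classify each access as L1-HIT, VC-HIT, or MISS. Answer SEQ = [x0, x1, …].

#0 0xf3→b30/s2 MISS; vc=[]
#1 0x4e→b9/s1 MISS; vc=[]
#2 0x31→b6/s2 MISS; vc=[30]
#3 0x8f→b17/s1 MISS; vc=[30,9]
#4 0x4e→b9/s1 VC-HIT; vc=[30,17]
#5 0xf1→b30/s2 VC-HIT; vc=[6,17]
#6 0x33→b6/s2 VC-HIT; vc=[30,17]
#7 0x4c→b9/s1 L1-HIT; vc=[30,17]
#8 0x30→b6/s2 L1-HIT; vc=[30,17]
#9 0xf0→b30/s2 VC-HIT; vc=[6,17]
#10 0x36→b6/s2 VC-HIT; vc=[30,17]
#11 0xf7→b30/s2 VC-HIT; vc=[6,17]
#12 0xf7→b30/s2 L1-HIT; vc=[6,17]
#13 0x33→b6/s2 VC-HIT; vc=[30,17]
#14 0x4c→b9/s1 L1-HIT; vc=[30,17]
#15 0x4a→b9/s1 L1-HIT; vc=[30,17]

SEQ = [MISS, MISS, MISS, MISS, VC-HIT, VC-HIT, VC-HIT, L1-HIT, L1-HIT, VC-HIT, VC-HIT, VC-HIT, L1-HIT, VC-HIT, L1-HIT, L1-HIT]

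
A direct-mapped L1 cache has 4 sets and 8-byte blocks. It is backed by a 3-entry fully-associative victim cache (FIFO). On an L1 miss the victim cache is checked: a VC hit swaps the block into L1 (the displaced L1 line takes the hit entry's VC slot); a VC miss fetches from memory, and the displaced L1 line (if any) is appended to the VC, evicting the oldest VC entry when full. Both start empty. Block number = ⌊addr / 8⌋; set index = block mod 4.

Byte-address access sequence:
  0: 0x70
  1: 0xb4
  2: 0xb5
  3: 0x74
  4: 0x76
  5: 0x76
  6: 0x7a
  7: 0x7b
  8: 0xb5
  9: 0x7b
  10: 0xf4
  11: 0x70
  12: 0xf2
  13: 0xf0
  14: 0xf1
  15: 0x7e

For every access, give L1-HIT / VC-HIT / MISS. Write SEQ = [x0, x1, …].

SEQ = [MISS, MISS, L1-HIT, VC-HIT, L1-HIT, L1-HIT, MISS, L1-HIT, VC-HIT, L1-HIT, MISS, VC-HIT, VC-HIT, L1-HIT, L1-HIT, L1-HIT]

#0 0x70→b14/s2 MISS; vc=[]
#1 0xb4→b22/s2 MISS; vc=[14]
#2 0xb5→b22/s2 L1-HIT; vc=[14]
#3 0x74→b14/s2 VC-HIT; vc=[22]
#4 0x76→b14/s2 L1-HIT; vc=[22]
#5 0x76→b14/s2 L1-HIT; vc=[22]
#6 0x7a→b15/s3 MISS; vc=[22]
#7 0x7b→b15/s3 L1-HIT; vc=[22]
#8 0xb5→b22/s2 VC-HIT; vc=[14]
#9 0x7b→b15/s3 L1-HIT; vc=[14]
#10 0xf4→b30/s2 MISS; vc=[14,22]
#11 0x70→b14/s2 VC-HIT; vc=[30,22]
#12 0xf2→b30/s2 VC-HIT; vc=[14,22]
#13 0xf0→b30/s2 L1-HIT; vc=[14,22]
#14 0xf1→b30/s2 L1-HIT; vc=[14,22]
#15 0x7e→b15/s3 L1-HIT; vc=[14,22]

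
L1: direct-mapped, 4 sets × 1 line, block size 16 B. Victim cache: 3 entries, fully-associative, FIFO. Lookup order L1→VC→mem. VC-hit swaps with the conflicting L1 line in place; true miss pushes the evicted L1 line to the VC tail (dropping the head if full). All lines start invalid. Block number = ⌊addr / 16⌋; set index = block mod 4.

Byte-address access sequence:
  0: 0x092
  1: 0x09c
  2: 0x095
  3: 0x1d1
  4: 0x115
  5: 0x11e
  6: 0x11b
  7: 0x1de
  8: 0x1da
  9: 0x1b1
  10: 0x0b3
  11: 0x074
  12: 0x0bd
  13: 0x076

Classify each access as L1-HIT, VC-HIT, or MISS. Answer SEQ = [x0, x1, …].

  [0] addr=0x92 blk=9 s=1: MISS | VC []
  [1] addr=0x9c blk=9 s=1: L1-HIT | VC []
  [2] addr=0x95 blk=9 s=1: L1-HIT | VC []
  [3] addr=0x1d1 blk=29 s=1: MISS | VC [9]
  [4] addr=0x115 blk=17 s=1: MISS | VC [9, 29]
  [5] addr=0x11e blk=17 s=1: L1-HIT | VC [9, 29]
  [6] addr=0x11b blk=17 s=1: L1-HIT | VC [9, 29]
  [7] addr=0x1de blk=29 s=1: VC-HIT | VC [9, 17]
  [8] addr=0x1da blk=29 s=1: L1-HIT | VC [9, 17]
  [9] addr=0x1b1 blk=27 s=3: MISS | VC [9, 17]
  [10] addr=0xb3 blk=11 s=3: MISS | VC [9, 17, 27]
  [11] addr=0x74 blk=7 s=3: MISS | VC [17, 27, 11]
  [12] addr=0xbd blk=11 s=3: VC-HIT | VC [17, 27, 7]
  [13] addr=0x76 blk=7 s=3: VC-HIT | VC [17, 27, 11]

SEQ = [MISS, L1-HIT, L1-HIT, MISS, MISS, L1-HIT, L1-HIT, VC-HIT, L1-HIT, MISS, MISS, MISS, VC-HIT, VC-HIT]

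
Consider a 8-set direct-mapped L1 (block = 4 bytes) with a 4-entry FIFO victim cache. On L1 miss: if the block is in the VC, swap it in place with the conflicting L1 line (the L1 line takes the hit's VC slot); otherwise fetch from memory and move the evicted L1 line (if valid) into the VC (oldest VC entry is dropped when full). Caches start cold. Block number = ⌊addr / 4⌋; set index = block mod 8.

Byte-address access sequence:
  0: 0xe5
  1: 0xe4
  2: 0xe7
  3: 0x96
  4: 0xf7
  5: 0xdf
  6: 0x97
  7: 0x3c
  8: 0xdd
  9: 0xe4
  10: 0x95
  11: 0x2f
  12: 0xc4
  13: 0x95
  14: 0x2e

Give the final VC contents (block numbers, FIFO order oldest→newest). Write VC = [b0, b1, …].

  [0] addr=0xe5 blk=57 s=1: MISS | VC []
  [1] addr=0xe4 blk=57 s=1: L1-HIT | VC []
  [2] addr=0xe7 blk=57 s=1: L1-HIT | VC []
  [3] addr=0x96 blk=37 s=5: MISS | VC []
  [4] addr=0xf7 blk=61 s=5: MISS | VC [37]
  [5] addr=0xdf blk=55 s=7: MISS | VC [37]
  [6] addr=0x97 blk=37 s=5: VC-HIT | VC [61]
  [7] addr=0x3c blk=15 s=7: MISS | VC [61, 55]
  [8] addr=0xdd blk=55 s=7: VC-HIT | VC [61, 15]
  [9] addr=0xe4 blk=57 s=1: L1-HIT | VC [61, 15]
  [10] addr=0x95 blk=37 s=5: L1-HIT | VC [61, 15]
  [11] addr=0x2f blk=11 s=3: MISS | VC [61, 15]
  [12] addr=0xc4 blk=49 s=1: MISS | VC [61, 15, 57]
  [13] addr=0x95 blk=37 s=5: L1-HIT | VC [61, 15, 57]
  [14] addr=0x2e blk=11 s=3: L1-HIT | VC [61, 15, 57]

VC = [61, 15, 57]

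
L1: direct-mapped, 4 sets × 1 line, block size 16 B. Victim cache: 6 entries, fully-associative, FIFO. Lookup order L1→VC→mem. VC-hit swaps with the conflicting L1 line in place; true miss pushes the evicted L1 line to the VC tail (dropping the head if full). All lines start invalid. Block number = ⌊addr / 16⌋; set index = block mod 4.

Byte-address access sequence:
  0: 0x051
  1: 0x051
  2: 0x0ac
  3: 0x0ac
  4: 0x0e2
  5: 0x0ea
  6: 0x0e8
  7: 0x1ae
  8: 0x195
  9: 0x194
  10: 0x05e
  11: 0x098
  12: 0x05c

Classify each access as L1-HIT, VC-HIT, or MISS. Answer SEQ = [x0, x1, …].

SEQ = [MISS, L1-HIT, MISS, L1-HIT, MISS, L1-HIT, L1-HIT, MISS, MISS, L1-HIT, VC-HIT, MISS, VC-HIT]

#0 0x51→b5/s1 MISS; vc=[]
#1 0x51→b5/s1 L1-HIT; vc=[]
#2 0xac→b10/s2 MISS; vc=[]
#3 0xac→b10/s2 L1-HIT; vc=[]
#4 0xe2→b14/s2 MISS; vc=[10]
#5 0xea→b14/s2 L1-HIT; vc=[10]
#6 0xe8→b14/s2 L1-HIT; vc=[10]
#7 0x1ae→b26/s2 MISS; vc=[10,14]
#8 0x195→b25/s1 MISS; vc=[10,14,5]
#9 0x194→b25/s1 L1-HIT; vc=[10,14,5]
#10 0x5e→b5/s1 VC-HIT; vc=[10,14,25]
#11 0x98→b9/s1 MISS; vc=[10,14,25,5]
#12 0x5c→b5/s1 VC-HIT; vc=[10,14,25,9]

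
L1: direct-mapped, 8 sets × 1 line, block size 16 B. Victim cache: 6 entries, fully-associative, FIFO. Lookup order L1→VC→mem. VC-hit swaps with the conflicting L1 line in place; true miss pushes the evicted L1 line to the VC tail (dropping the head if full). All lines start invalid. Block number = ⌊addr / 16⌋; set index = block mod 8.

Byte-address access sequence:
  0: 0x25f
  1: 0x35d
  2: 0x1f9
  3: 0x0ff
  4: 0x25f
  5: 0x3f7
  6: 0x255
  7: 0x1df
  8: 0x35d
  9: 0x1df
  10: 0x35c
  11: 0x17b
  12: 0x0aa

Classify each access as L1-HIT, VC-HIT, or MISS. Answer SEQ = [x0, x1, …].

SEQ = [MISS, MISS, MISS, MISS, VC-HIT, MISS, L1-HIT, MISS, VC-HIT, VC-HIT, VC-HIT, MISS, MISS]

#0 0x25f→b37/s5 MISS; vc=[]
#1 0x35d→b53/s5 MISS; vc=[37]
#2 0x1f9→b31/s7 MISS; vc=[37]
#3 0xff→b15/s7 MISS; vc=[37,31]
#4 0x25f→b37/s5 VC-HIT; vc=[53,31]
#5 0x3f7→b63/s7 MISS; vc=[53,31,15]
#6 0x255→b37/s5 L1-HIT; vc=[53,31,15]
#7 0x1df→b29/s5 MISS; vc=[53,31,15,37]
#8 0x35d→b53/s5 VC-HIT; vc=[29,31,15,37]
#9 0x1df→b29/s5 VC-HIT; vc=[53,31,15,37]
#10 0x35c→b53/s5 VC-HIT; vc=[29,31,15,37]
#11 0x17b→b23/s7 MISS; vc=[29,31,15,37,63]
#12 0xaa→b10/s2 MISS; vc=[29,31,15,37,63]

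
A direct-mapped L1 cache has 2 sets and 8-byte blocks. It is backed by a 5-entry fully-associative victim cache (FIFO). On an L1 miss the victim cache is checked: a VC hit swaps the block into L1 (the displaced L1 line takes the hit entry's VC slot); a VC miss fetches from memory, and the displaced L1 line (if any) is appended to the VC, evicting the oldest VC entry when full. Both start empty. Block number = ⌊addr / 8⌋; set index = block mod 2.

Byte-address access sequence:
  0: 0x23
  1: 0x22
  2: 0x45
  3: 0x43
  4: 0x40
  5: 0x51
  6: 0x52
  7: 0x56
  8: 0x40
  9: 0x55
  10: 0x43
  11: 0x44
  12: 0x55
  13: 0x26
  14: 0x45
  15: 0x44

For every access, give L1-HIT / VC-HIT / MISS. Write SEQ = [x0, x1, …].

  [0] addr=0x23 blk=4 s=0: MISS | VC []
  [1] addr=0x22 blk=4 s=0: L1-HIT | VC []
  [2] addr=0x45 blk=8 s=0: MISS | VC [4]
  [3] addr=0x43 blk=8 s=0: L1-HIT | VC [4]
  [4] addr=0x40 blk=8 s=0: L1-HIT | VC [4]
  [5] addr=0x51 blk=10 s=0: MISS | VC [4, 8]
  [6] addr=0x52 blk=10 s=0: L1-HIT | VC [4, 8]
  [7] addr=0x56 blk=10 s=0: L1-HIT | VC [4, 8]
  [8] addr=0x40 blk=8 s=0: VC-HIT | VC [4, 10]
  [9] addr=0x55 blk=10 s=0: VC-HIT | VC [4, 8]
  [10] addr=0x43 blk=8 s=0: VC-HIT | VC [4, 10]
  [11] addr=0x44 blk=8 s=0: L1-HIT | VC [4, 10]
  [12] addr=0x55 blk=10 s=0: VC-HIT | VC [4, 8]
  [13] addr=0x26 blk=4 s=0: VC-HIT | VC [10, 8]
  [14] addr=0x45 blk=8 s=0: VC-HIT | VC [10, 4]
  [15] addr=0x44 blk=8 s=0: L1-HIT | VC [10, 4]

SEQ = [MISS, L1-HIT, MISS, L1-HIT, L1-HIT, MISS, L1-HIT, L1-HIT, VC-HIT, VC-HIT, VC-HIT, L1-HIT, VC-HIT, VC-HIT, VC-HIT, L1-HIT]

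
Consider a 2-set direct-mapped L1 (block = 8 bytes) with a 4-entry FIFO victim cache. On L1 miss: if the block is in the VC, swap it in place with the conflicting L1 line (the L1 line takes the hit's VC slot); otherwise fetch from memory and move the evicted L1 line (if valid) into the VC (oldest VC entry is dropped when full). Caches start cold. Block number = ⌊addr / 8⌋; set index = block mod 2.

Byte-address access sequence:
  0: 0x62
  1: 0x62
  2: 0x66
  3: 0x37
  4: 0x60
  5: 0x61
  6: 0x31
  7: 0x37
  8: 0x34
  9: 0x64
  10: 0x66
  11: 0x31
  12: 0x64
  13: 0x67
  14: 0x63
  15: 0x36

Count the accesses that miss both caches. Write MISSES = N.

#0 0x62→b12/s0 MISS; vc=[]
#1 0x62→b12/s0 L1-HIT; vc=[]
#2 0x66→b12/s0 L1-HIT; vc=[]
#3 0x37→b6/s0 MISS; vc=[12]
#4 0x60→b12/s0 VC-HIT; vc=[6]
#5 0x61→b12/s0 L1-HIT; vc=[6]
#6 0x31→b6/s0 VC-HIT; vc=[12]
#7 0x37→b6/s0 L1-HIT; vc=[12]
#8 0x34→b6/s0 L1-HIT; vc=[12]
#9 0x64→b12/s0 VC-HIT; vc=[6]
#10 0x66→b12/s0 L1-HIT; vc=[6]
#11 0x31→b6/s0 VC-HIT; vc=[12]
#12 0x64→b12/s0 VC-HIT; vc=[6]
#13 0x67→b12/s0 L1-HIT; vc=[6]
#14 0x63→b12/s0 L1-HIT; vc=[6]
#15 0x36→b6/s0 VC-HIT; vc=[12]

MISSES = 2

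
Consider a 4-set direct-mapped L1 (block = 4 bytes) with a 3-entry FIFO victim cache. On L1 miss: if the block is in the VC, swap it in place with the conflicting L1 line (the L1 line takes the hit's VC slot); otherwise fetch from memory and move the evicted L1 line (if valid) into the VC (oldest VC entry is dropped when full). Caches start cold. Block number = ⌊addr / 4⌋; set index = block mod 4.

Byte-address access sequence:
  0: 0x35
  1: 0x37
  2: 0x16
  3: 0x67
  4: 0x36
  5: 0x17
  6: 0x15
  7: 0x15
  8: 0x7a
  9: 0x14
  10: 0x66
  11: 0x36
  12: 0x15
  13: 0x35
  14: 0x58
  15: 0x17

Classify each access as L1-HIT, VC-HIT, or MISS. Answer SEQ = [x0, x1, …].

SEQ = [MISS, L1-HIT, MISS, MISS, VC-HIT, VC-HIT, L1-HIT, L1-HIT, MISS, L1-HIT, VC-HIT, VC-HIT, VC-HIT, VC-HIT, MISS, VC-HIT]

  [0] addr=0x35 blk=13 s=1: MISS | VC []
  [1] addr=0x37 blk=13 s=1: L1-HIT | VC []
  [2] addr=0x16 blk=5 s=1: MISS | VC [13]
  [3] addr=0x67 blk=25 s=1: MISS | VC [13, 5]
  [4] addr=0x36 blk=13 s=1: VC-HIT | VC [25, 5]
  [5] addr=0x17 blk=5 s=1: VC-HIT | VC [25, 13]
  [6] addr=0x15 blk=5 s=1: L1-HIT | VC [25, 13]
  [7] addr=0x15 blk=5 s=1: L1-HIT | VC [25, 13]
  [8] addr=0x7a blk=30 s=2: MISS | VC [25, 13]
  [9] addr=0x14 blk=5 s=1: L1-HIT | VC [25, 13]
  [10] addr=0x66 blk=25 s=1: VC-HIT | VC [5, 13]
  [11] addr=0x36 blk=13 s=1: VC-HIT | VC [5, 25]
  [12] addr=0x15 blk=5 s=1: VC-HIT | VC [13, 25]
  [13] addr=0x35 blk=13 s=1: VC-HIT | VC [5, 25]
  [14] addr=0x58 blk=22 s=2: MISS | VC [5, 25, 30]
  [15] addr=0x17 blk=5 s=1: VC-HIT | VC [13, 25, 30]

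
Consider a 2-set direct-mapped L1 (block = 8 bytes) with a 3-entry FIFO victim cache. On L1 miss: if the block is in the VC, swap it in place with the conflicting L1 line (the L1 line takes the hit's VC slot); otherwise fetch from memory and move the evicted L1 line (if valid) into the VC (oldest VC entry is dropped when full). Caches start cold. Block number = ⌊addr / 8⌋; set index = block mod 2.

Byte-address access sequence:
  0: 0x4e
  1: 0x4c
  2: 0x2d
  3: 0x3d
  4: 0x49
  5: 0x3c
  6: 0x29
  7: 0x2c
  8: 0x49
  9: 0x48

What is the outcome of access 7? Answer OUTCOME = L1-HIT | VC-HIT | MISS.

#0 0x4e→b9/s1 MISS; vc=[]
#1 0x4c→b9/s1 L1-HIT; vc=[]
#2 0x2d→b5/s1 MISS; vc=[9]
#3 0x3d→b7/s1 MISS; vc=[9,5]
#4 0x49→b9/s1 VC-HIT; vc=[7,5]
#5 0x3c→b7/s1 VC-HIT; vc=[9,5]
#6 0x29→b5/s1 VC-HIT; vc=[9,7]
#7 0x2c→b5/s1 L1-HIT; vc=[9,7]
#8 0x49→b9/s1 VC-HIT; vc=[5,7]
#9 0x48→b9/s1 L1-HIT; vc=[5,7]

OUTCOME = L1-HIT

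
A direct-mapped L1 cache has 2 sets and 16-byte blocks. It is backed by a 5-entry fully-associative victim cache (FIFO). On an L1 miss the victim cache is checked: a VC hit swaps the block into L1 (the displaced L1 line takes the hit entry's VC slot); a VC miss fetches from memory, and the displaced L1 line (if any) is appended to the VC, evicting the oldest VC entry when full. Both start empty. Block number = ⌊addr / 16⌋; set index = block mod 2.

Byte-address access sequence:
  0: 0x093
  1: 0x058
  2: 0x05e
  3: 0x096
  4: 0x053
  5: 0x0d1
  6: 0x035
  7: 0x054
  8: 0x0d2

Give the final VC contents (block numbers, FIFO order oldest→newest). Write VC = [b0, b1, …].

VC = [9, 3, 5]

#0 0x93→b9/s1 MISS; vc=[]
#1 0x58→b5/s1 MISS; vc=[9]
#2 0x5e→b5/s1 L1-HIT; vc=[9]
#3 0x96→b9/s1 VC-HIT; vc=[5]
#4 0x53→b5/s1 VC-HIT; vc=[9]
#5 0xd1→b13/s1 MISS; vc=[9,5]
#6 0x35→b3/s1 MISS; vc=[9,5,13]
#7 0x54→b5/s1 VC-HIT; vc=[9,3,13]
#8 0xd2→b13/s1 VC-HIT; vc=[9,3,5]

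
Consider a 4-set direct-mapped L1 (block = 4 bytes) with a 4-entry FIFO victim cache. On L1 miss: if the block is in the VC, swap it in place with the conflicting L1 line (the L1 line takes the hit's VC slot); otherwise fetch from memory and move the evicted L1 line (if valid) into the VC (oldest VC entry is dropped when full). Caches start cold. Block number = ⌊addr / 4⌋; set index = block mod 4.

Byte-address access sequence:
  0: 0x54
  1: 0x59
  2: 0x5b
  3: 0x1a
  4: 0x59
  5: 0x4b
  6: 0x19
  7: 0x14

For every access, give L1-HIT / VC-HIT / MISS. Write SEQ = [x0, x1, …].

#0 0x54→b21/s1 MISS; vc=[]
#1 0x59→b22/s2 MISS; vc=[]
#2 0x5b→b22/s2 L1-HIT; vc=[]
#3 0x1a→b6/s2 MISS; vc=[22]
#4 0x59→b22/s2 VC-HIT; vc=[6]
#5 0x4b→b18/s2 MISS; vc=[6,22]
#6 0x19→b6/s2 VC-HIT; vc=[18,22]
#7 0x14→b5/s1 MISS; vc=[18,22,21]

SEQ = [MISS, MISS, L1-HIT, MISS, VC-HIT, MISS, VC-HIT, MISS]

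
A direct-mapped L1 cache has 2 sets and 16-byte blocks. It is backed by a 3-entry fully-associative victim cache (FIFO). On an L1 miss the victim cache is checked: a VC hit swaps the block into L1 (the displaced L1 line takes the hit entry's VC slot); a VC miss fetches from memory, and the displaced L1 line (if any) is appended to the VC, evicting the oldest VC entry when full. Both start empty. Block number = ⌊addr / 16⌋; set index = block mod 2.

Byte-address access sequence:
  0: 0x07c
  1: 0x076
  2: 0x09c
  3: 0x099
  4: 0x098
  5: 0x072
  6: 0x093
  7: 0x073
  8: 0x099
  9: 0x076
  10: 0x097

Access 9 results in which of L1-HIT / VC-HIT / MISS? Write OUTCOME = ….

  [0] addr=0x7c blk=7 s=1: MISS | VC []
  [1] addr=0x76 blk=7 s=1: L1-HIT | VC []
  [2] addr=0x9c blk=9 s=1: MISS | VC [7]
  [3] addr=0x99 blk=9 s=1: L1-HIT | VC [7]
  [4] addr=0x98 blk=9 s=1: L1-HIT | VC [7]
  [5] addr=0x72 blk=7 s=1: VC-HIT | VC [9]
  [6] addr=0x93 blk=9 s=1: VC-HIT | VC [7]
  [7] addr=0x73 blk=7 s=1: VC-HIT | VC [9]
  [8] addr=0x99 blk=9 s=1: VC-HIT | VC [7]
  [9] addr=0x76 blk=7 s=1: VC-HIT | VC [9]
  [10] addr=0x97 blk=9 s=1: VC-HIT | VC [7]

OUTCOME = VC-HIT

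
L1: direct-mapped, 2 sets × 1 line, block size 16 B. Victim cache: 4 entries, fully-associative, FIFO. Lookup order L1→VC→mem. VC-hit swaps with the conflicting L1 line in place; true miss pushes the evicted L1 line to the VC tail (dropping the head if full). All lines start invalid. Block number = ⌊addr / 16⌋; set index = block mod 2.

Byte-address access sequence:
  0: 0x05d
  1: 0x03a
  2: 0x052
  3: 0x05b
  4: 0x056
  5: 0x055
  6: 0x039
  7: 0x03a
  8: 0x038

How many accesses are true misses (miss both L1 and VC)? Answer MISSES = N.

MISSES = 2

#0 0x5d→b5/s1 MISS; vc=[]
#1 0x3a→b3/s1 MISS; vc=[5]
#2 0x52→b5/s1 VC-HIT; vc=[3]
#3 0x5b→b5/s1 L1-HIT; vc=[3]
#4 0x56→b5/s1 L1-HIT; vc=[3]
#5 0x55→b5/s1 L1-HIT; vc=[3]
#6 0x39→b3/s1 VC-HIT; vc=[5]
#7 0x3a→b3/s1 L1-HIT; vc=[5]
#8 0x38→b3/s1 L1-HIT; vc=[5]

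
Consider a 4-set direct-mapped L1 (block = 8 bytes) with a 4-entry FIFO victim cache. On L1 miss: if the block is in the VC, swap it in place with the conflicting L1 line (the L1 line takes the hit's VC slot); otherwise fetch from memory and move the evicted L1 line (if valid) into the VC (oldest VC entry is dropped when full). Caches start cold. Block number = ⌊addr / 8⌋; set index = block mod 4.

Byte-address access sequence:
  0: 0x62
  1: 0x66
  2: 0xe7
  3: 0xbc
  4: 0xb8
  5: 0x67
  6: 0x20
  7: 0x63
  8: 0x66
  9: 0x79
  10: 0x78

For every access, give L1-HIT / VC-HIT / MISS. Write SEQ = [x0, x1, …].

  [0] addr=0x62 blk=12 s=0: MISS | VC []
  [1] addr=0x66 blk=12 s=0: L1-HIT | VC []
  [2] addr=0xe7 blk=28 s=0: MISS | VC [12]
  [3] addr=0xbc blk=23 s=3: MISS | VC [12]
  [4] addr=0xb8 blk=23 s=3: L1-HIT | VC [12]
  [5] addr=0x67 blk=12 s=0: VC-HIT | VC [28]
  [6] addr=0x20 blk=4 s=0: MISS | VC [28, 12]
  [7] addr=0x63 blk=12 s=0: VC-HIT | VC [28, 4]
  [8] addr=0x66 blk=12 s=0: L1-HIT | VC [28, 4]
  [9] addr=0x79 blk=15 s=3: MISS | VC [28, 4, 23]
  [10] addr=0x78 blk=15 s=3: L1-HIT | VC [28, 4, 23]

SEQ = [MISS, L1-HIT, MISS, MISS, L1-HIT, VC-HIT, MISS, VC-HIT, L1-HIT, MISS, L1-HIT]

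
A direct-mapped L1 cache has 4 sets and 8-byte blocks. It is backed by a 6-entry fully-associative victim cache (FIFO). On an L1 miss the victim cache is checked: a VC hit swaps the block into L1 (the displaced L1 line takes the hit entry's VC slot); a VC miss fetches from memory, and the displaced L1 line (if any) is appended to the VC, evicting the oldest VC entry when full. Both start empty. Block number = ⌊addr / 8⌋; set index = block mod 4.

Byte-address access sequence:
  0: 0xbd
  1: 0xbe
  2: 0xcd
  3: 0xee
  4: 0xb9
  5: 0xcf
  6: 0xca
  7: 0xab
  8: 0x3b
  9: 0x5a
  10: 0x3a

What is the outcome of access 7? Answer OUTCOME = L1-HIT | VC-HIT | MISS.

#0 0xbd→b23/s3 MISS; vc=[]
#1 0xbe→b23/s3 L1-HIT; vc=[]
#2 0xcd→b25/s1 MISS; vc=[]
#3 0xee→b29/s1 MISS; vc=[25]
#4 0xb9→b23/s3 L1-HIT; vc=[25]
#5 0xcf→b25/s1 VC-HIT; vc=[29]
#6 0xca→b25/s1 L1-HIT; vc=[29]
#7 0xab→b21/s1 MISS; vc=[29,25]
#8 0x3b→b7/s3 MISS; vc=[29,25,23]
#9 0x5a→b11/s3 MISS; vc=[29,25,23,7]
#10 0x3a→b7/s3 VC-HIT; vc=[29,25,23,11]

OUTCOME = MISS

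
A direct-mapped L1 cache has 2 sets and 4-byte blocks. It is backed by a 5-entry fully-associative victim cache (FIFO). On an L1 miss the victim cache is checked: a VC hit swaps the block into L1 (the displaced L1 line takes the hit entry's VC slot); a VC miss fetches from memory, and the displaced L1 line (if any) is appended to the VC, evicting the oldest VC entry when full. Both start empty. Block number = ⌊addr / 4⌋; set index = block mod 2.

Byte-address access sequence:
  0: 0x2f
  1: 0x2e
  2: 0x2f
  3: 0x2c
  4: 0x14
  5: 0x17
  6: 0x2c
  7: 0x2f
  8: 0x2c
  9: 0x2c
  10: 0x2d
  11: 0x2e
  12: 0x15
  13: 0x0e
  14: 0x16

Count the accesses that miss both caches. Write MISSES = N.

MISSES = 3

  [0] addr=0x2f blk=11 s=1: MISS | VC []
  [1] addr=0x2e blk=11 s=1: L1-HIT | VC []
  [2] addr=0x2f blk=11 s=1: L1-HIT | VC []
  [3] addr=0x2c blk=11 s=1: L1-HIT | VC []
  [4] addr=0x14 blk=5 s=1: MISS | VC [11]
  [5] addr=0x17 blk=5 s=1: L1-HIT | VC [11]
  [6] addr=0x2c blk=11 s=1: VC-HIT | VC [5]
  [7] addr=0x2f blk=11 s=1: L1-HIT | VC [5]
  [8] addr=0x2c blk=11 s=1: L1-HIT | VC [5]
  [9] addr=0x2c blk=11 s=1: L1-HIT | VC [5]
  [10] addr=0x2d blk=11 s=1: L1-HIT | VC [5]
  [11] addr=0x2e blk=11 s=1: L1-HIT | VC [5]
  [12] addr=0x15 blk=5 s=1: VC-HIT | VC [11]
  [13] addr=0xe blk=3 s=1: MISS | VC [11, 5]
  [14] addr=0x16 blk=5 s=1: VC-HIT | VC [11, 3]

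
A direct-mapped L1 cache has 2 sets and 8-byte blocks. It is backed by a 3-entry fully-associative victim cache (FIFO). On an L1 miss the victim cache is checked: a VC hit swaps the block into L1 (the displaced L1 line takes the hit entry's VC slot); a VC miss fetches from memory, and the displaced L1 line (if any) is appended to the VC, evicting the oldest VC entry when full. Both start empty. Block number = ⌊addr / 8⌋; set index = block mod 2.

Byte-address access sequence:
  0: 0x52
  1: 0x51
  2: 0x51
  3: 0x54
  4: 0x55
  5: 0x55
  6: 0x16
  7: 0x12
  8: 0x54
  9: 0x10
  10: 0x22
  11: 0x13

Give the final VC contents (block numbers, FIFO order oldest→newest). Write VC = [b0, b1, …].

  [0] addr=0x52 blk=10 s=0: MISS | VC []
  [1] addr=0x51 blk=10 s=0: L1-HIT | VC []
  [2] addr=0x51 blk=10 s=0: L1-HIT | VC []
  [3] addr=0x54 blk=10 s=0: L1-HIT | VC []
  [4] addr=0x55 blk=10 s=0: L1-HIT | VC []
  [5] addr=0x55 blk=10 s=0: L1-HIT | VC []
  [6] addr=0x16 blk=2 s=0: MISS | VC [10]
  [7] addr=0x12 blk=2 s=0: L1-HIT | VC [10]
  [8] addr=0x54 blk=10 s=0: VC-HIT | VC [2]
  [9] addr=0x10 blk=2 s=0: VC-HIT | VC [10]
  [10] addr=0x22 blk=4 s=0: MISS | VC [10, 2]
  [11] addr=0x13 blk=2 s=0: VC-HIT | VC [10, 4]

VC = [10, 4]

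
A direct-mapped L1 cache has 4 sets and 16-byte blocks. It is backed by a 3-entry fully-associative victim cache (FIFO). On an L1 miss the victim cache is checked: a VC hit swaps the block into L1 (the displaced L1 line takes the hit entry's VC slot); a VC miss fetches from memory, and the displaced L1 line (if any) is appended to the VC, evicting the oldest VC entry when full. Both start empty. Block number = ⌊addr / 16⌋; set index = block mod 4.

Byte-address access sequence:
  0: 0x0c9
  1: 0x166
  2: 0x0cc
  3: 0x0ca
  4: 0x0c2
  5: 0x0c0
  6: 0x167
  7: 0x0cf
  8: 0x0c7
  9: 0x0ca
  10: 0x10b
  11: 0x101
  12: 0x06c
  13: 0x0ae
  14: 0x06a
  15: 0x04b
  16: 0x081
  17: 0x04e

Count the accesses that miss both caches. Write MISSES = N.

MISSES = 7

#0 0xc9→b12/s0 MISS; vc=[]
#1 0x166→b22/s2 MISS; vc=[]
#2 0xcc→b12/s0 L1-HIT; vc=[]
#3 0xca→b12/s0 L1-HIT; vc=[]
#4 0xc2→b12/s0 L1-HIT; vc=[]
#5 0xc0→b12/s0 L1-HIT; vc=[]
#6 0x167→b22/s2 L1-HIT; vc=[]
#7 0xcf→b12/s0 L1-HIT; vc=[]
#8 0xc7→b12/s0 L1-HIT; vc=[]
#9 0xca→b12/s0 L1-HIT; vc=[]
#10 0x10b→b16/s0 MISS; vc=[12]
#11 0x101→b16/s0 L1-HIT; vc=[12]
#12 0x6c→b6/s2 MISS; vc=[12,22]
#13 0xae→b10/s2 MISS; vc=[12,22,6]
#14 0x6a→b6/s2 VC-HIT; vc=[12,22,10]
#15 0x4b→b4/s0 MISS; vc=[22,10,16]
#16 0x81→b8/s0 MISS; vc=[10,16,4]
#17 0x4e→b4/s0 VC-HIT; vc=[10,16,8]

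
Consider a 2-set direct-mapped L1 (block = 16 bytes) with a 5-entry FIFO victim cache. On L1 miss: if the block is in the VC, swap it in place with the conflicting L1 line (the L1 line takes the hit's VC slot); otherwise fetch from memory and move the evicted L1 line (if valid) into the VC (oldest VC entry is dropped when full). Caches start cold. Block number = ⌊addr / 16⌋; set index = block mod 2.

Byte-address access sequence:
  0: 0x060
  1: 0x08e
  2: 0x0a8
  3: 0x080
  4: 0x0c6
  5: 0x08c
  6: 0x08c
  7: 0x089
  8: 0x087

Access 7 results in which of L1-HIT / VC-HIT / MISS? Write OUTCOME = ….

OUTCOME = L1-HIT

  [0] addr=0x60 blk=6 s=0: MISS | VC []
  [1] addr=0x8e blk=8 s=0: MISS | VC [6]
  [2] addr=0xa8 blk=10 s=0: MISS | VC [6, 8]
  [3] addr=0x80 blk=8 s=0: VC-HIT | VC [6, 10]
  [4] addr=0xc6 blk=12 s=0: MISS | VC [6, 10, 8]
  [5] addr=0x8c blk=8 s=0: VC-HIT | VC [6, 10, 12]
  [6] addr=0x8c blk=8 s=0: L1-HIT | VC [6, 10, 12]
  [7] addr=0x89 blk=8 s=0: L1-HIT | VC [6, 10, 12]
  [8] addr=0x87 blk=8 s=0: L1-HIT | VC [6, 10, 12]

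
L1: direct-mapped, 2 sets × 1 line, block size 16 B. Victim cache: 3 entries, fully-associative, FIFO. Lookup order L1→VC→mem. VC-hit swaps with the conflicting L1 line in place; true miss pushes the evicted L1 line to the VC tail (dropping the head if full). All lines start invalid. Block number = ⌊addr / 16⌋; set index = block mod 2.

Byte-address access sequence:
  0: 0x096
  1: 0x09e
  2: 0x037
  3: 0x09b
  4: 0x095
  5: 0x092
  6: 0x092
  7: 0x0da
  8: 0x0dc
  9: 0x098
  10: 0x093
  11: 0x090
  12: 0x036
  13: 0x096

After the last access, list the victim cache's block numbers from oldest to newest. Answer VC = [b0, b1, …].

#0 0x96→b9/s1 MISS; vc=[]
#1 0x9e→b9/s1 L1-HIT; vc=[]
#2 0x37→b3/s1 MISS; vc=[9]
#3 0x9b→b9/s1 VC-HIT; vc=[3]
#4 0x95→b9/s1 L1-HIT; vc=[3]
#5 0x92→b9/s1 L1-HIT; vc=[3]
#6 0x92→b9/s1 L1-HIT; vc=[3]
#7 0xda→b13/s1 MISS; vc=[3,9]
#8 0xdc→b13/s1 L1-HIT; vc=[3,9]
#9 0x98→b9/s1 VC-HIT; vc=[3,13]
#10 0x93→b9/s1 L1-HIT; vc=[3,13]
#11 0x90→b9/s1 L1-HIT; vc=[3,13]
#12 0x36→b3/s1 VC-HIT; vc=[9,13]
#13 0x96→b9/s1 VC-HIT; vc=[3,13]

VC = [3, 13]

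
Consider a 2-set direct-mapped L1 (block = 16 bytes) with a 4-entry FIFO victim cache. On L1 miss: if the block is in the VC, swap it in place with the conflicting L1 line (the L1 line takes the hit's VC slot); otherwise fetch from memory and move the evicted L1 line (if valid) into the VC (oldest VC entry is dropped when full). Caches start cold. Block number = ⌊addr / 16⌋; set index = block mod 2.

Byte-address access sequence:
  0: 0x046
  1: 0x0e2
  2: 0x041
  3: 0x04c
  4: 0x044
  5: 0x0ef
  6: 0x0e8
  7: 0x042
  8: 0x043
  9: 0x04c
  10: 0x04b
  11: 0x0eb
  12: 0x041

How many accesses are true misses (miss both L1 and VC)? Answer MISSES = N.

MISSES = 2

0: 0x46 (blk 4, set 0) → MISS  vc=[]
1: 0xe2 (blk 14, set 0) → MISS  vc=[4]
2: 0x41 (blk 4, set 0) → VC-HIT  vc=[14]
3: 0x4c (blk 4, set 0) → L1-HIT  vc=[14]
4: 0x44 (blk 4, set 0) → L1-HIT  vc=[14]
5: 0xef (blk 14, set 0) → VC-HIT  vc=[4]
6: 0xe8 (blk 14, set 0) → L1-HIT  vc=[4]
7: 0x42 (blk 4, set 0) → VC-HIT  vc=[14]
8: 0x43 (blk 4, set 0) → L1-HIT  vc=[14]
9: 0x4c (blk 4, set 0) → L1-HIT  vc=[14]
10: 0x4b (blk 4, set 0) → L1-HIT  vc=[14]
11: 0xeb (blk 14, set 0) → VC-HIT  vc=[4]
12: 0x41 (blk 4, set 0) → VC-HIT  vc=[14]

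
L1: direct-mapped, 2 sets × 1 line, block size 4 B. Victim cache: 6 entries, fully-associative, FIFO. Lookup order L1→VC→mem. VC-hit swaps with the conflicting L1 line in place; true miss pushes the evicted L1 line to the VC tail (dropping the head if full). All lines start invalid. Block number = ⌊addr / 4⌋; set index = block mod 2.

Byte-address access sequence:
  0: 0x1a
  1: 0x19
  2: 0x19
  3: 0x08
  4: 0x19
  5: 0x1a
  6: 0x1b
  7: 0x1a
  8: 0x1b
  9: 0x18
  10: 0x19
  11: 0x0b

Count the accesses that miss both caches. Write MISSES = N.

MISSES = 2

0: 0x1a (blk 6, set 0) → MISS  vc=[]
1: 0x19 (blk 6, set 0) → L1-HIT  vc=[]
2: 0x19 (blk 6, set 0) → L1-HIT  vc=[]
3: 0x8 (blk 2, set 0) → MISS  vc=[6]
4: 0x19 (blk 6, set 0) → VC-HIT  vc=[2]
5: 0x1a (blk 6, set 0) → L1-HIT  vc=[2]
6: 0x1b (blk 6, set 0) → L1-HIT  vc=[2]
7: 0x1a (blk 6, set 0) → L1-HIT  vc=[2]
8: 0x1b (blk 6, set 0) → L1-HIT  vc=[2]
9: 0x18 (blk 6, set 0) → L1-HIT  vc=[2]
10: 0x19 (blk 6, set 0) → L1-HIT  vc=[2]
11: 0xb (blk 2, set 0) → VC-HIT  vc=[6]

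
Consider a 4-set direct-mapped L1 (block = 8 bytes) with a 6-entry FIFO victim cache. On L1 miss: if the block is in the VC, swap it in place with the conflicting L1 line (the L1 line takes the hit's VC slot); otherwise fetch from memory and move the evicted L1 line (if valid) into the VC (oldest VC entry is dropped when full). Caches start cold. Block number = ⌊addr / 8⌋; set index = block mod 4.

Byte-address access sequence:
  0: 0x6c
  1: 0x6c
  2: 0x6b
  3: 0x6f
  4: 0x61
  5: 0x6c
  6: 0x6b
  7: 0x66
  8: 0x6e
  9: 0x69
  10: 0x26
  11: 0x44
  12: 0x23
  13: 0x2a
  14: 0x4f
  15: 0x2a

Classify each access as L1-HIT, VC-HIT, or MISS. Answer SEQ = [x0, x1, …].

SEQ = [MISS, L1-HIT, L1-HIT, L1-HIT, MISS, L1-HIT, L1-HIT, L1-HIT, L1-HIT, L1-HIT, MISS, MISS, VC-HIT, MISS, MISS, VC-HIT]

0: 0x6c (blk 13, set 1) → MISS  vc=[]
1: 0x6c (blk 13, set 1) → L1-HIT  vc=[]
2: 0x6b (blk 13, set 1) → L1-HIT  vc=[]
3: 0x6f (blk 13, set 1) → L1-HIT  vc=[]
4: 0x61 (blk 12, set 0) → MISS  vc=[]
5: 0x6c (blk 13, set 1) → L1-HIT  vc=[]
6: 0x6b (blk 13, set 1) → L1-HIT  vc=[]
7: 0x66 (blk 12, set 0) → L1-HIT  vc=[]
8: 0x6e (blk 13, set 1) → L1-HIT  vc=[]
9: 0x69 (blk 13, set 1) → L1-HIT  vc=[]
10: 0x26 (blk 4, set 0) → MISS  vc=[12]
11: 0x44 (blk 8, set 0) → MISS  vc=[12, 4]
12: 0x23 (blk 4, set 0) → VC-HIT  vc=[12, 8]
13: 0x2a (blk 5, set 1) → MISS  vc=[12, 8, 13]
14: 0x4f (blk 9, set 1) → MISS  vc=[12, 8, 13, 5]
15: 0x2a (blk 5, set 1) → VC-HIT  vc=[12, 8, 13, 9]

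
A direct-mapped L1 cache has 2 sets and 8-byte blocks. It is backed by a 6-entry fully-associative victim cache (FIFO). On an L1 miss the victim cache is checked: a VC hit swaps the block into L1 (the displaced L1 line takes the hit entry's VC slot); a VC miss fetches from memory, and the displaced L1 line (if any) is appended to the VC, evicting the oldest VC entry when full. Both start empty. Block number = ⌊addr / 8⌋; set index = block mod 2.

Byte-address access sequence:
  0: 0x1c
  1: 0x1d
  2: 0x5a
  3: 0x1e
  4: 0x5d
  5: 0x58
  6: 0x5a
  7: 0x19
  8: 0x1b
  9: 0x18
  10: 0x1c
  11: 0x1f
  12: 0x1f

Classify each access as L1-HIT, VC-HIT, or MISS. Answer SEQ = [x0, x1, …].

  [0] addr=0x1c blk=3 s=1: MISS | VC []
  [1] addr=0x1d blk=3 s=1: L1-HIT | VC []
  [2] addr=0x5a blk=11 s=1: MISS | VC [3]
  [3] addr=0x1e blk=3 s=1: VC-HIT | VC [11]
  [4] addr=0x5d blk=11 s=1: VC-HIT | VC [3]
  [5] addr=0x58 blk=11 s=1: L1-HIT | VC [3]
  [6] addr=0x5a blk=11 s=1: L1-HIT | VC [3]
  [7] addr=0x19 blk=3 s=1: VC-HIT | VC [11]
  [8] addr=0x1b blk=3 s=1: L1-HIT | VC [11]
  [9] addr=0x18 blk=3 s=1: L1-HIT | VC [11]
  [10] addr=0x1c blk=3 s=1: L1-HIT | VC [11]
  [11] addr=0x1f blk=3 s=1: L1-HIT | VC [11]
  [12] addr=0x1f blk=3 s=1: L1-HIT | VC [11]

SEQ = [MISS, L1-HIT, MISS, VC-HIT, VC-HIT, L1-HIT, L1-HIT, VC-HIT, L1-HIT, L1-HIT, L1-HIT, L1-HIT, L1-HIT]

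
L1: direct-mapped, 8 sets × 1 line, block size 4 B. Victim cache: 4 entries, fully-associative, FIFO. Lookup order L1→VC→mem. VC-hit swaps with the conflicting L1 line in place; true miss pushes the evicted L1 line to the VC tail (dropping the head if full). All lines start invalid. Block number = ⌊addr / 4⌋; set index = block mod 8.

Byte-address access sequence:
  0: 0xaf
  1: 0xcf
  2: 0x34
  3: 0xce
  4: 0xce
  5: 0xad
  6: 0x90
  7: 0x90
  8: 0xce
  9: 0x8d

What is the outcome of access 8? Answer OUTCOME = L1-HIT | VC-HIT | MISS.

  [0] addr=0xaf blk=43 s=3: MISS | VC []
  [1] addr=0xcf blk=51 s=3: MISS | VC [43]
  [2] addr=0x34 blk=13 s=5: MISS | VC [43]
  [3] addr=0xce blk=51 s=3: L1-HIT | VC [43]
  [4] addr=0xce blk=51 s=3: L1-HIT | VC [43]
  [5] addr=0xad blk=43 s=3: VC-HIT | VC [51]
  [6] addr=0x90 blk=36 s=4: MISS | VC [51]
  [7] addr=0x90 blk=36 s=4: L1-HIT | VC [51]
  [8] addr=0xce blk=51 s=3: VC-HIT | VC [43]
  [9] addr=0x8d blk=35 s=3: MISS | VC [43, 51]

OUTCOME = VC-HIT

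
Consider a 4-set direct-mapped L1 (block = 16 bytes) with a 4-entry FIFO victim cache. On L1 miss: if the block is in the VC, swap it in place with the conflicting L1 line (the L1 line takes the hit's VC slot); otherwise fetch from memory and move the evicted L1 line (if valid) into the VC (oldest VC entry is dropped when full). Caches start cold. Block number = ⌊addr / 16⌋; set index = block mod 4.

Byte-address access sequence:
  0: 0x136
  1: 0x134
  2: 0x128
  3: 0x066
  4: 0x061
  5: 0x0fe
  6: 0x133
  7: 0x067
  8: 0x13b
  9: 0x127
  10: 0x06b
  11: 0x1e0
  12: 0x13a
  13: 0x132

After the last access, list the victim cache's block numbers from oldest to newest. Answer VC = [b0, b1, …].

VC = [18, 15, 6]

0: 0x136 (blk 19, set 3) → MISS  vc=[]
1: 0x134 (blk 19, set 3) → L1-HIT  vc=[]
2: 0x128 (blk 18, set 2) → MISS  vc=[]
3: 0x66 (blk 6, set 2) → MISS  vc=[18]
4: 0x61 (blk 6, set 2) → L1-HIT  vc=[18]
5: 0xfe (blk 15, set 3) → MISS  vc=[18, 19]
6: 0x133 (blk 19, set 3) → VC-HIT  vc=[18, 15]
7: 0x67 (blk 6, set 2) → L1-HIT  vc=[18, 15]
8: 0x13b (blk 19, set 3) → L1-HIT  vc=[18, 15]
9: 0x127 (blk 18, set 2) → VC-HIT  vc=[6, 15]
10: 0x6b (blk 6, set 2) → VC-HIT  vc=[18, 15]
11: 0x1e0 (blk 30, set 2) → MISS  vc=[18, 15, 6]
12: 0x13a (blk 19, set 3) → L1-HIT  vc=[18, 15, 6]
13: 0x132 (blk 19, set 3) → L1-HIT  vc=[18, 15, 6]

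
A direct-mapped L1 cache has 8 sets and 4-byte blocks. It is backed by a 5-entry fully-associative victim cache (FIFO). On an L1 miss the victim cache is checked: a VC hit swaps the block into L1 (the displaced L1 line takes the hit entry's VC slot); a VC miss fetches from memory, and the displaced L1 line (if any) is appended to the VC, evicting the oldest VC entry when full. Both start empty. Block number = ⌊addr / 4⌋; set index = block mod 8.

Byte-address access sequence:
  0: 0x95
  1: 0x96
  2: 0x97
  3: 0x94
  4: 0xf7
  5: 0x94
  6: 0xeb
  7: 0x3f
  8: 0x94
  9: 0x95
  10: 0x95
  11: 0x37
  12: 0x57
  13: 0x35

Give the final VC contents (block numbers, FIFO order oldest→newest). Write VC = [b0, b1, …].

0: 0x95 (blk 37, set 5) → MISS  vc=[]
1: 0x96 (blk 37, set 5) → L1-HIT  vc=[]
2: 0x97 (blk 37, set 5) → L1-HIT  vc=[]
3: 0x94 (blk 37, set 5) → L1-HIT  vc=[]
4: 0xf7 (blk 61, set 5) → MISS  vc=[37]
5: 0x94 (blk 37, set 5) → VC-HIT  vc=[61]
6: 0xeb (blk 58, set 2) → MISS  vc=[61]
7: 0x3f (blk 15, set 7) → MISS  vc=[61]
8: 0x94 (blk 37, set 5) → L1-HIT  vc=[61]
9: 0x95 (blk 37, set 5) → L1-HIT  vc=[61]
10: 0x95 (blk 37, set 5) → L1-HIT  vc=[61]
11: 0x37 (blk 13, set 5) → MISS  vc=[61, 37]
12: 0x57 (blk 21, set 5) → MISS  vc=[61, 37, 13]
13: 0x35 (blk 13, set 5) → VC-HIT  vc=[61, 37, 21]

VC = [61, 37, 21]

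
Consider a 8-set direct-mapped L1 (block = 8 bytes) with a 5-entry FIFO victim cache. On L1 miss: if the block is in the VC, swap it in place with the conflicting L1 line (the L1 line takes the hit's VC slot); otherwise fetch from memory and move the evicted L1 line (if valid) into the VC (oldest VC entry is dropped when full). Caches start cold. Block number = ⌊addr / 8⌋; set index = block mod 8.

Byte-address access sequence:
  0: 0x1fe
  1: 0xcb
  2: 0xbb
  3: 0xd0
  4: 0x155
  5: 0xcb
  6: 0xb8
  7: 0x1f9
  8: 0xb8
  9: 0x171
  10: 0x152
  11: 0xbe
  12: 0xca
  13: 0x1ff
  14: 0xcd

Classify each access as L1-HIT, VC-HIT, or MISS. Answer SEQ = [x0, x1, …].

SEQ = [MISS, MISS, MISS, MISS, MISS, L1-HIT, L1-HIT, VC-HIT, VC-HIT, MISS, L1-HIT, L1-HIT, L1-HIT, VC-HIT, L1-HIT]

0: 0x1fe (blk 63, set 7) → MISS  vc=[]
1: 0xcb (blk 25, set 1) → MISS  vc=[]
2: 0xbb (blk 23, set 7) → MISS  vc=[63]
3: 0xd0 (blk 26, set 2) → MISS  vc=[63]
4: 0x155 (blk 42, set 2) → MISS  vc=[63, 26]
5: 0xcb (blk 25, set 1) → L1-HIT  vc=[63, 26]
6: 0xb8 (blk 23, set 7) → L1-HIT  vc=[63, 26]
7: 0x1f9 (blk 63, set 7) → VC-HIT  vc=[23, 26]
8: 0xb8 (blk 23, set 7) → VC-HIT  vc=[63, 26]
9: 0x171 (blk 46, set 6) → MISS  vc=[63, 26]
10: 0x152 (blk 42, set 2) → L1-HIT  vc=[63, 26]
11: 0xbe (blk 23, set 7) → L1-HIT  vc=[63, 26]
12: 0xca (blk 25, set 1) → L1-HIT  vc=[63, 26]
13: 0x1ff (blk 63, set 7) → VC-HIT  vc=[23, 26]
14: 0xcd (blk 25, set 1) → L1-HIT  vc=[23, 26]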